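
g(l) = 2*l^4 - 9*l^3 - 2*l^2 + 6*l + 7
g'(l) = 8*l^3 - 27*l^2 - 4*l + 6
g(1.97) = -27.63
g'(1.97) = -45.50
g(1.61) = -12.65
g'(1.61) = -37.04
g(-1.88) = 73.44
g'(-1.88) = -135.07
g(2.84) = -68.14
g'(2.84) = -39.88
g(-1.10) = 12.89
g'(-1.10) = -32.92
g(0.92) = 5.25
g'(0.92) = -14.30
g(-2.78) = 287.68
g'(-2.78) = -363.43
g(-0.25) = 5.52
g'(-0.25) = 5.19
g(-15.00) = 131092.00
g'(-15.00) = -33009.00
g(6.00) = 619.00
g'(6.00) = 738.00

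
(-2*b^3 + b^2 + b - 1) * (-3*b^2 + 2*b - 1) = 6*b^5 - 7*b^4 + b^3 + 4*b^2 - 3*b + 1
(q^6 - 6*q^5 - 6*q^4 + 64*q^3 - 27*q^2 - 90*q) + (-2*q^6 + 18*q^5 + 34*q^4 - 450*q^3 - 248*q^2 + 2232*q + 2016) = -q^6 + 12*q^5 + 28*q^4 - 386*q^3 - 275*q^2 + 2142*q + 2016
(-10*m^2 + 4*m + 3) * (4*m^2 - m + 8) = -40*m^4 + 26*m^3 - 72*m^2 + 29*m + 24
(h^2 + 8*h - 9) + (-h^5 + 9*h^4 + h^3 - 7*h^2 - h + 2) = -h^5 + 9*h^4 + h^3 - 6*h^2 + 7*h - 7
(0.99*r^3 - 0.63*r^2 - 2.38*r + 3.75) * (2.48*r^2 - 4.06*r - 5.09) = 2.4552*r^5 - 5.5818*r^4 - 8.3837*r^3 + 22.1695*r^2 - 3.1108*r - 19.0875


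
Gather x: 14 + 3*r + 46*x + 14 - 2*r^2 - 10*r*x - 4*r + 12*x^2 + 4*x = -2*r^2 - r + 12*x^2 + x*(50 - 10*r) + 28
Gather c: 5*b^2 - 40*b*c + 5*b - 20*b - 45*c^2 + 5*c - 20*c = 5*b^2 - 15*b - 45*c^2 + c*(-40*b - 15)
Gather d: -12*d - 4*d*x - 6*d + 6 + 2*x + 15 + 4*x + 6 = d*(-4*x - 18) + 6*x + 27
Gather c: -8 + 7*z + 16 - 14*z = 8 - 7*z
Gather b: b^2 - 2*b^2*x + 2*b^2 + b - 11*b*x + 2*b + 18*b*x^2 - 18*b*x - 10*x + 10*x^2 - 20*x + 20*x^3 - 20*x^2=b^2*(3 - 2*x) + b*(18*x^2 - 29*x + 3) + 20*x^3 - 10*x^2 - 30*x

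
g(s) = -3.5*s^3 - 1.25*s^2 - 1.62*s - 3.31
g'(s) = -10.5*s^2 - 2.5*s - 1.62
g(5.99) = -810.09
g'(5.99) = -393.34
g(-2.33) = 37.95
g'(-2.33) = -52.80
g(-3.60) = 149.62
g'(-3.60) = -128.70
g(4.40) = -332.78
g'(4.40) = -215.90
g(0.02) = -3.34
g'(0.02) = -1.67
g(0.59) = -5.42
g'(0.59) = -6.75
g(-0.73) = -1.43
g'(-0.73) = -5.39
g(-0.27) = -2.89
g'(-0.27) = -1.71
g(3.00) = -113.92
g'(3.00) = -103.62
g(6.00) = -814.03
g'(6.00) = -394.62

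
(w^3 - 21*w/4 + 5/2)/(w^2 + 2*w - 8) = (w^2 + 2*w - 5/4)/(w + 4)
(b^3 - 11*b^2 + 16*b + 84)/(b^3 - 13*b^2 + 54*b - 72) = (b^2 - 5*b - 14)/(b^2 - 7*b + 12)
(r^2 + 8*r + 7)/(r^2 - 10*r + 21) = (r^2 + 8*r + 7)/(r^2 - 10*r + 21)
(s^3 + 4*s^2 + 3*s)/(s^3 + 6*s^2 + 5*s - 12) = s*(s + 1)/(s^2 + 3*s - 4)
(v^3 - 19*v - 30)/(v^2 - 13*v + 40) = (v^2 + 5*v + 6)/(v - 8)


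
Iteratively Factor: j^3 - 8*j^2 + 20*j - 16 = (j - 4)*(j^2 - 4*j + 4) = (j - 4)*(j - 2)*(j - 2)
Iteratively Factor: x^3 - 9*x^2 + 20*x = (x)*(x^2 - 9*x + 20) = x*(x - 5)*(x - 4)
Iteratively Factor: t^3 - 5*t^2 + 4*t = (t)*(t^2 - 5*t + 4) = t*(t - 1)*(t - 4)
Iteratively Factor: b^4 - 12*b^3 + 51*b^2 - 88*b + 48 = (b - 1)*(b^3 - 11*b^2 + 40*b - 48) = (b - 3)*(b - 1)*(b^2 - 8*b + 16) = (b - 4)*(b - 3)*(b - 1)*(b - 4)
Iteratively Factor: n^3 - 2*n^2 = (n)*(n^2 - 2*n) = n^2*(n - 2)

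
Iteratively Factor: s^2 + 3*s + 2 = (s + 1)*(s + 2)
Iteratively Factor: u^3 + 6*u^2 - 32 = (u + 4)*(u^2 + 2*u - 8) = (u + 4)^2*(u - 2)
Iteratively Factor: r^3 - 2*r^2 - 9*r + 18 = (r - 3)*(r^2 + r - 6) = (r - 3)*(r - 2)*(r + 3)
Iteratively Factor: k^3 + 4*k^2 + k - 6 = (k + 3)*(k^2 + k - 2) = (k - 1)*(k + 3)*(k + 2)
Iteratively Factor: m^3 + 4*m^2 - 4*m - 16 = (m + 4)*(m^2 - 4) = (m - 2)*(m + 4)*(m + 2)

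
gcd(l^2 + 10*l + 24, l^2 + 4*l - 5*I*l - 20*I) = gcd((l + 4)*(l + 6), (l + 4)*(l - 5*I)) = l + 4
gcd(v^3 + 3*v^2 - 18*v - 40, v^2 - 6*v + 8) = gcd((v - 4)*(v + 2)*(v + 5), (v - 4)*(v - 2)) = v - 4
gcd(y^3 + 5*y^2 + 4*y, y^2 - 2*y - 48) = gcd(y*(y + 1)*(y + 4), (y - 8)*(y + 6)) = 1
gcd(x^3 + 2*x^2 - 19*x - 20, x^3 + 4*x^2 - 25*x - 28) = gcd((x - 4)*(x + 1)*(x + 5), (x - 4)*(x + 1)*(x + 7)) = x^2 - 3*x - 4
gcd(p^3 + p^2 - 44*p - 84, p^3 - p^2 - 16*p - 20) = p + 2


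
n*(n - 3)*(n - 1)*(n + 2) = n^4 - 2*n^3 - 5*n^2 + 6*n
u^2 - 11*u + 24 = (u - 8)*(u - 3)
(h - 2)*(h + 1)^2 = h^3 - 3*h - 2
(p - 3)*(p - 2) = p^2 - 5*p + 6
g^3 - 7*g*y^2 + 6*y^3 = (g - 2*y)*(g - y)*(g + 3*y)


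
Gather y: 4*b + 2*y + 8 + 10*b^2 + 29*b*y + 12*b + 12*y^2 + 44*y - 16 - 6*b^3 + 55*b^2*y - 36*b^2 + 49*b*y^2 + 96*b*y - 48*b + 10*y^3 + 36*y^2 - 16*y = -6*b^3 - 26*b^2 - 32*b + 10*y^3 + y^2*(49*b + 48) + y*(55*b^2 + 125*b + 30) - 8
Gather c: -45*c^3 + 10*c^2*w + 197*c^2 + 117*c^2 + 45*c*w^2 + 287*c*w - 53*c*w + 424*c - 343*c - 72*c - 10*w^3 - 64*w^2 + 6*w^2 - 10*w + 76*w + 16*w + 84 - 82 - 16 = -45*c^3 + c^2*(10*w + 314) + c*(45*w^2 + 234*w + 9) - 10*w^3 - 58*w^2 + 82*w - 14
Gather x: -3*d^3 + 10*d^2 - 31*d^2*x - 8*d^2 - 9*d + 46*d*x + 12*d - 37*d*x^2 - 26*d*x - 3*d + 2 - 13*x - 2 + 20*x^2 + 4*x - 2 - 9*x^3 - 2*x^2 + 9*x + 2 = -3*d^3 + 2*d^2 - 9*x^3 + x^2*(18 - 37*d) + x*(-31*d^2 + 20*d)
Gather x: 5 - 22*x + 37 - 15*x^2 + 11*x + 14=-15*x^2 - 11*x + 56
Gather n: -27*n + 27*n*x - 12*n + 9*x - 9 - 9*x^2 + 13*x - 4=n*(27*x - 39) - 9*x^2 + 22*x - 13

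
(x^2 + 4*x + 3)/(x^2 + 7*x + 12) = (x + 1)/(x + 4)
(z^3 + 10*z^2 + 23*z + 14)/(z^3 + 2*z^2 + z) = (z^2 + 9*z + 14)/(z*(z + 1))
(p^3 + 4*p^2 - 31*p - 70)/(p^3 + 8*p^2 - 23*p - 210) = (p + 2)/(p + 6)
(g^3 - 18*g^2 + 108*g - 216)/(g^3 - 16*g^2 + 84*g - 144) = (g - 6)/(g - 4)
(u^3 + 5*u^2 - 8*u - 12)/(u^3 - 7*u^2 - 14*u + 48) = (u^2 + 7*u + 6)/(u^2 - 5*u - 24)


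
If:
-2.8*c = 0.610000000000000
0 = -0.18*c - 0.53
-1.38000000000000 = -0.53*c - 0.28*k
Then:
No Solution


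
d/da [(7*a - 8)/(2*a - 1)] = 9/(2*a - 1)^2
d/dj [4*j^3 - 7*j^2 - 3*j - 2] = 12*j^2 - 14*j - 3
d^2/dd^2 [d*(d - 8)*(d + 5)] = 6*d - 6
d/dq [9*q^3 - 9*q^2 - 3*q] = 27*q^2 - 18*q - 3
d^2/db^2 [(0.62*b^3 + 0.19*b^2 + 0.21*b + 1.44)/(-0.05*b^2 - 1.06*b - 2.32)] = (-1.73472347597681e-18*b^5 - 1.230334*b^3 - 9.037584*b^2 - 20.334288*b - 3.914336)/(0.000125*b^6 + 0.00795*b^5 + 0.18594*b^4 + 1.928776*b^3 + 8.627616*b^2 + 17.116032*b + 12.487168)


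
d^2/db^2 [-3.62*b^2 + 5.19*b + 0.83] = -7.24000000000000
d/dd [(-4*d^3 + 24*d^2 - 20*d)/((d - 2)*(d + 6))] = 4*(-d^4 - 8*d^3 + 65*d^2 - 144*d + 60)/(d^4 + 8*d^3 - 8*d^2 - 96*d + 144)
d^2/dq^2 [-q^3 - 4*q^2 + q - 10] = -6*q - 8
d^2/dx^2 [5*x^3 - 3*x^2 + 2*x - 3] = 30*x - 6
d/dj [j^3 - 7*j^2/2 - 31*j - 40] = 3*j^2 - 7*j - 31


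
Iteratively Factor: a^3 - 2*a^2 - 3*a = (a)*(a^2 - 2*a - 3) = a*(a + 1)*(a - 3)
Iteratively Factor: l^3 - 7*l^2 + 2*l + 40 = (l + 2)*(l^2 - 9*l + 20) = (l - 4)*(l + 2)*(l - 5)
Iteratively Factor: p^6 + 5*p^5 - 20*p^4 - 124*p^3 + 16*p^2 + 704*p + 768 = (p + 4)*(p^5 + p^4 - 24*p^3 - 28*p^2 + 128*p + 192) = (p + 2)*(p + 4)*(p^4 - p^3 - 22*p^2 + 16*p + 96) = (p - 4)*(p + 2)*(p + 4)*(p^3 + 3*p^2 - 10*p - 24) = (p - 4)*(p + 2)*(p + 4)^2*(p^2 - p - 6) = (p - 4)*(p - 3)*(p + 2)*(p + 4)^2*(p + 2)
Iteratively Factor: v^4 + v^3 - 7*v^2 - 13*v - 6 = (v + 1)*(v^3 - 7*v - 6) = (v + 1)^2*(v^2 - v - 6) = (v + 1)^2*(v + 2)*(v - 3)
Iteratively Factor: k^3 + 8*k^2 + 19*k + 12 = (k + 3)*(k^2 + 5*k + 4) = (k + 3)*(k + 4)*(k + 1)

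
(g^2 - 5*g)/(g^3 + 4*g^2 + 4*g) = (g - 5)/(g^2 + 4*g + 4)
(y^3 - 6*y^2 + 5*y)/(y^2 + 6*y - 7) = y*(y - 5)/(y + 7)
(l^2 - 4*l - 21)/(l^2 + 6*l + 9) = (l - 7)/(l + 3)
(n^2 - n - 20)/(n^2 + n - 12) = (n - 5)/(n - 3)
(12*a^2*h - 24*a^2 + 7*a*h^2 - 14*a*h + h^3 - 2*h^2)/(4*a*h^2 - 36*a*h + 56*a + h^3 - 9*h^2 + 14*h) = (3*a + h)/(h - 7)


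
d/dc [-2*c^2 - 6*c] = -4*c - 6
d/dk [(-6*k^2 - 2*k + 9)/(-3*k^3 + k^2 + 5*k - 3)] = (-18*k^4 - 12*k^3 + 53*k^2 + 18*k - 39)/(9*k^6 - 6*k^5 - 29*k^4 + 28*k^3 + 19*k^2 - 30*k + 9)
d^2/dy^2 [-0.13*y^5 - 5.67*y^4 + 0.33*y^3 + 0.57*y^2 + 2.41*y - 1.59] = -2.6*y^3 - 68.04*y^2 + 1.98*y + 1.14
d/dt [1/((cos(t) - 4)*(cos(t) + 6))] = 2*(cos(t) + 1)*sin(t)/((cos(t) - 4)^2*(cos(t) + 6)^2)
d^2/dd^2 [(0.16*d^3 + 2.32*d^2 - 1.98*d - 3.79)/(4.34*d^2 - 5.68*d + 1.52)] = (7.105427357601e-15*d^5 + 5.6843418860808e-14*d^4 + 48.005584*d^3 - 528.437256*d^2 + 641.156256*d - 218.014048)/(81.746504*d^6 - 320.958624*d^5 + 505.946784*d^4 - 408.069376*d^3 + 177.197952*d^2 - 39.369216*d + 3.511808)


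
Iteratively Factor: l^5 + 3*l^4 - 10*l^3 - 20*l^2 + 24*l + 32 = (l - 2)*(l^4 + 5*l^3 - 20*l - 16) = (l - 2)*(l + 4)*(l^3 + l^2 - 4*l - 4) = (l - 2)*(l + 2)*(l + 4)*(l^2 - l - 2) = (l - 2)*(l + 1)*(l + 2)*(l + 4)*(l - 2)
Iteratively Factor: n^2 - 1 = (n + 1)*(n - 1)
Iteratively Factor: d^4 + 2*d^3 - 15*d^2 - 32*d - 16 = (d + 4)*(d^3 - 2*d^2 - 7*d - 4) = (d + 1)*(d + 4)*(d^2 - 3*d - 4) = (d - 4)*(d + 1)*(d + 4)*(d + 1)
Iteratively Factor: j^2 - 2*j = (j)*(j - 2)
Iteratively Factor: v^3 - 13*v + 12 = (v + 4)*(v^2 - 4*v + 3) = (v - 3)*(v + 4)*(v - 1)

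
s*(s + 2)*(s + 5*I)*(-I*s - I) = -I*s^4 + 5*s^3 - 3*I*s^3 + 15*s^2 - 2*I*s^2 + 10*s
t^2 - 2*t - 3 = (t - 3)*(t + 1)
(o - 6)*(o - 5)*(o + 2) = o^3 - 9*o^2 + 8*o + 60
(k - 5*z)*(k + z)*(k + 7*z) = k^3 + 3*k^2*z - 33*k*z^2 - 35*z^3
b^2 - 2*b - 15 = (b - 5)*(b + 3)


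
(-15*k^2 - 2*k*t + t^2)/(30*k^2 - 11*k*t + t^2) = (3*k + t)/(-6*k + t)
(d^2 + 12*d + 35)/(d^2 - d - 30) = (d + 7)/(d - 6)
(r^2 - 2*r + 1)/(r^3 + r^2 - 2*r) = (r - 1)/(r*(r + 2))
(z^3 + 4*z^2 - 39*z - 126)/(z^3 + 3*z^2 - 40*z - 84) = (z + 3)/(z + 2)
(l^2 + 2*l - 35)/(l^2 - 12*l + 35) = (l + 7)/(l - 7)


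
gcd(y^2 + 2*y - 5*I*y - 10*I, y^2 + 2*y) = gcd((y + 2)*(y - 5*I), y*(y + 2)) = y + 2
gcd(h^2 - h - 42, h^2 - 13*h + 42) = h - 7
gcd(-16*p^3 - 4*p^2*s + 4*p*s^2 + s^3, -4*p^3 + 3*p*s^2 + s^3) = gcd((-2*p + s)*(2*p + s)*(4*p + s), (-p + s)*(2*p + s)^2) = 2*p + s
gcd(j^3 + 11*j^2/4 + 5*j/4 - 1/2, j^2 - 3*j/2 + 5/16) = j - 1/4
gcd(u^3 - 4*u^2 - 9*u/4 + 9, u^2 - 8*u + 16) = u - 4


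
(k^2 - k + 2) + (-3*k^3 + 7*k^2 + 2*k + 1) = -3*k^3 + 8*k^2 + k + 3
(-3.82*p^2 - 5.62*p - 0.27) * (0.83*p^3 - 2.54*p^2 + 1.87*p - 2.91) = -3.1706*p^5 + 5.0382*p^4 + 6.9073*p^3 + 1.2926*p^2 + 15.8493*p + 0.7857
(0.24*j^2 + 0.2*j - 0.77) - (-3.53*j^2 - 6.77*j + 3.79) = 3.77*j^2 + 6.97*j - 4.56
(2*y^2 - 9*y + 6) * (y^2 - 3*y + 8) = 2*y^4 - 15*y^3 + 49*y^2 - 90*y + 48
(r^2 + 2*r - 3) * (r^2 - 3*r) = r^4 - r^3 - 9*r^2 + 9*r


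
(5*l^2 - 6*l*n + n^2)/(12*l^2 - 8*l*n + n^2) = (5*l^2 - 6*l*n + n^2)/(12*l^2 - 8*l*n + n^2)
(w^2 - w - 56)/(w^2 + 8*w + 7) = (w - 8)/(w + 1)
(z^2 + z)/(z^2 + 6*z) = (z + 1)/(z + 6)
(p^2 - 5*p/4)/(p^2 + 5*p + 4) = p*(4*p - 5)/(4*(p^2 + 5*p + 4))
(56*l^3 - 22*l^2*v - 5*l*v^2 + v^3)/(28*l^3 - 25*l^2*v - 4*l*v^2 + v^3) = (-2*l + v)/(-l + v)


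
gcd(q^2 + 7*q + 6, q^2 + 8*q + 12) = q + 6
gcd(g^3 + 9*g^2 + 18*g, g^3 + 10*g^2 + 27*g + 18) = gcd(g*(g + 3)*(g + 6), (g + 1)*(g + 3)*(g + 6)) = g^2 + 9*g + 18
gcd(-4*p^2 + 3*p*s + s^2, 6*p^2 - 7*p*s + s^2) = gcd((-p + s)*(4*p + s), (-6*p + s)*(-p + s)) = p - s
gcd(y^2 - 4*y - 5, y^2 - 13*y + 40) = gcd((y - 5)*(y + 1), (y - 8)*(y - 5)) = y - 5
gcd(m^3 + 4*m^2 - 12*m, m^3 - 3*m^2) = m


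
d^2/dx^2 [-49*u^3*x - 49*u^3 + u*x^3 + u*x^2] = 2*u*(3*x + 1)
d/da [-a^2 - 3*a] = -2*a - 3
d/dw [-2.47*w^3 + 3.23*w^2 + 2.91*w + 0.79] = -7.41*w^2 + 6.46*w + 2.91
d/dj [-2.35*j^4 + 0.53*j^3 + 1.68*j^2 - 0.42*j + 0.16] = -9.4*j^3 + 1.59*j^2 + 3.36*j - 0.42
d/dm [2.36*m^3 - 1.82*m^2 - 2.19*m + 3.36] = 7.08*m^2 - 3.64*m - 2.19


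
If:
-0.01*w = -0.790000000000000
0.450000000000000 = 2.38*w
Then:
No Solution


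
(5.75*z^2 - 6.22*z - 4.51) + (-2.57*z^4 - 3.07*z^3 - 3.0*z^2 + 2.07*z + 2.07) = -2.57*z^4 - 3.07*z^3 + 2.75*z^2 - 4.15*z - 2.44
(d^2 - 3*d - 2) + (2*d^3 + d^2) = 2*d^3 + 2*d^2 - 3*d - 2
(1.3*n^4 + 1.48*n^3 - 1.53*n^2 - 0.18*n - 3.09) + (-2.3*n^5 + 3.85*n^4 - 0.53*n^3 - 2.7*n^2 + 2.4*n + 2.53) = -2.3*n^5 + 5.15*n^4 + 0.95*n^3 - 4.23*n^2 + 2.22*n - 0.56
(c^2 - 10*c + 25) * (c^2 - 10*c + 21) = c^4 - 20*c^3 + 146*c^2 - 460*c + 525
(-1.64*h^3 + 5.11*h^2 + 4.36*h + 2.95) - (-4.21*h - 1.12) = -1.64*h^3 + 5.11*h^2 + 8.57*h + 4.07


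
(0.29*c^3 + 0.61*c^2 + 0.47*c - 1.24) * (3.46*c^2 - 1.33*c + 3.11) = 1.0034*c^5 + 1.7249*c^4 + 1.7168*c^3 - 3.0184*c^2 + 3.1109*c - 3.8564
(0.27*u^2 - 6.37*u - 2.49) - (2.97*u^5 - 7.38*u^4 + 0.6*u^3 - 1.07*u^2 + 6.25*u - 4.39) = -2.97*u^5 + 7.38*u^4 - 0.6*u^3 + 1.34*u^2 - 12.62*u + 1.9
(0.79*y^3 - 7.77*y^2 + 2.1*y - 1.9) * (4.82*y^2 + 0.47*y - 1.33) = 3.8078*y^5 - 37.0801*y^4 + 5.4194*y^3 + 2.1631*y^2 - 3.686*y + 2.527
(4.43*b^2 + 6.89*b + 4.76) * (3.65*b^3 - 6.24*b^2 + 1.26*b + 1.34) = 16.1695*b^5 - 2.4947*b^4 - 20.0378*b^3 - 15.0848*b^2 + 15.2302*b + 6.3784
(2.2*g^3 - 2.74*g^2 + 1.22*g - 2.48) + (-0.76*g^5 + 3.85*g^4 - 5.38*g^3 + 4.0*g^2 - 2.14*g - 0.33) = -0.76*g^5 + 3.85*g^4 - 3.18*g^3 + 1.26*g^2 - 0.92*g - 2.81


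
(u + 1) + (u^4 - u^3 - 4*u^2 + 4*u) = u^4 - u^3 - 4*u^2 + 5*u + 1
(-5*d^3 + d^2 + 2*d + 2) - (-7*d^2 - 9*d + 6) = -5*d^3 + 8*d^2 + 11*d - 4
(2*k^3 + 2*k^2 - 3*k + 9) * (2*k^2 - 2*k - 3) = 4*k^5 - 16*k^3 + 18*k^2 - 9*k - 27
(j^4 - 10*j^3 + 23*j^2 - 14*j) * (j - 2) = j^5 - 12*j^4 + 43*j^3 - 60*j^2 + 28*j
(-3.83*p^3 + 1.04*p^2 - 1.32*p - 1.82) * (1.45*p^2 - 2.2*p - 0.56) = -5.5535*p^5 + 9.934*p^4 - 2.0572*p^3 - 0.3174*p^2 + 4.7432*p + 1.0192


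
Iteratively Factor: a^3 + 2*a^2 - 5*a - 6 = (a + 3)*(a^2 - a - 2) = (a + 1)*(a + 3)*(a - 2)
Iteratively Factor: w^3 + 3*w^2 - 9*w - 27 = (w + 3)*(w^2 - 9) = (w + 3)^2*(w - 3)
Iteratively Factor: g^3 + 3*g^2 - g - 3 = (g + 3)*(g^2 - 1) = (g - 1)*(g + 3)*(g + 1)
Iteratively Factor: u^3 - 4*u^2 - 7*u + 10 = (u - 1)*(u^2 - 3*u - 10) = (u - 5)*(u - 1)*(u + 2)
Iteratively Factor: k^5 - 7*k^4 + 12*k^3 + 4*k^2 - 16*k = (k - 2)*(k^4 - 5*k^3 + 2*k^2 + 8*k) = (k - 2)*(k + 1)*(k^3 - 6*k^2 + 8*k) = k*(k - 2)*(k + 1)*(k^2 - 6*k + 8) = k*(k - 2)^2*(k + 1)*(k - 4)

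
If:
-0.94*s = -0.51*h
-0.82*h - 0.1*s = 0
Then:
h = 0.00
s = 0.00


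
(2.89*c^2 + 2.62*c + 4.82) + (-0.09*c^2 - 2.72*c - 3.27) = 2.8*c^2 - 0.1*c + 1.55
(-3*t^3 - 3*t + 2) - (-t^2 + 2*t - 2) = -3*t^3 + t^2 - 5*t + 4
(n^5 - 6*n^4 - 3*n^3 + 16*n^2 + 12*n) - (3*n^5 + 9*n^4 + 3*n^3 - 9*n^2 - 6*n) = -2*n^5 - 15*n^4 - 6*n^3 + 25*n^2 + 18*n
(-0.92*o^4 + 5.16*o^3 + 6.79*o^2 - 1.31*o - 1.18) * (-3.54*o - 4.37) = 3.2568*o^5 - 14.246*o^4 - 46.5858*o^3 - 25.0349*o^2 + 9.9019*o + 5.1566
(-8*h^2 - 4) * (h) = -8*h^3 - 4*h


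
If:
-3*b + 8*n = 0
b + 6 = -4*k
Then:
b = 8*n/3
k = -2*n/3 - 3/2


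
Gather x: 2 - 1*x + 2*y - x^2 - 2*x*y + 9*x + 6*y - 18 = -x^2 + x*(8 - 2*y) + 8*y - 16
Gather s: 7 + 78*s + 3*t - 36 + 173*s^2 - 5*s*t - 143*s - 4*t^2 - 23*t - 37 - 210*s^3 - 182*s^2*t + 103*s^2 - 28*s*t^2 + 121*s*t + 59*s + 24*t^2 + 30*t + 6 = -210*s^3 + s^2*(276 - 182*t) + s*(-28*t^2 + 116*t - 6) + 20*t^2 + 10*t - 60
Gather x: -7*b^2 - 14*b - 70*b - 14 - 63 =-7*b^2 - 84*b - 77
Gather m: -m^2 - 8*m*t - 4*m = -m^2 + m*(-8*t - 4)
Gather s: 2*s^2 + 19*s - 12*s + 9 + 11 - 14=2*s^2 + 7*s + 6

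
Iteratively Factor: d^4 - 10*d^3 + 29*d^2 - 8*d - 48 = (d + 1)*(d^3 - 11*d^2 + 40*d - 48) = (d - 4)*(d + 1)*(d^2 - 7*d + 12) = (d - 4)*(d - 3)*(d + 1)*(d - 4)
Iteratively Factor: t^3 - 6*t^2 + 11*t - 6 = (t - 3)*(t^2 - 3*t + 2) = (t - 3)*(t - 2)*(t - 1)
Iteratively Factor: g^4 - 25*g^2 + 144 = (g - 3)*(g^3 + 3*g^2 - 16*g - 48) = (g - 3)*(g + 4)*(g^2 - g - 12) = (g - 3)*(g + 3)*(g + 4)*(g - 4)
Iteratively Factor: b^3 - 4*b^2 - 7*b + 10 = (b + 2)*(b^2 - 6*b + 5) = (b - 1)*(b + 2)*(b - 5)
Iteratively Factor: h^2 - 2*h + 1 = (h - 1)*(h - 1)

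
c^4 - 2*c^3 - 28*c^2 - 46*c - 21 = (c - 7)*(c + 1)^2*(c + 3)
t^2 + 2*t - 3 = (t - 1)*(t + 3)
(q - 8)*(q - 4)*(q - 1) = q^3 - 13*q^2 + 44*q - 32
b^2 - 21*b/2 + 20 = (b - 8)*(b - 5/2)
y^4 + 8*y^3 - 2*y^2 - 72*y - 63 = (y - 3)*(y + 1)*(y + 3)*(y + 7)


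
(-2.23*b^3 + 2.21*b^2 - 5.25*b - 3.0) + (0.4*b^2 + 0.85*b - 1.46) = -2.23*b^3 + 2.61*b^2 - 4.4*b - 4.46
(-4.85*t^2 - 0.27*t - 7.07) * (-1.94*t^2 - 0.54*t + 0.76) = 9.409*t^4 + 3.1428*t^3 + 10.1756*t^2 + 3.6126*t - 5.3732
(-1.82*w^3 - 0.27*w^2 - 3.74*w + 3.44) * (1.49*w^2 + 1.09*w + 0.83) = -2.7118*w^5 - 2.3861*w^4 - 7.3775*w^3 + 0.824899999999999*w^2 + 0.6454*w + 2.8552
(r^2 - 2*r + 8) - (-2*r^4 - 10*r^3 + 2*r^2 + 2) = 2*r^4 + 10*r^3 - r^2 - 2*r + 6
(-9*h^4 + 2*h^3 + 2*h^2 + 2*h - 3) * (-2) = 18*h^4 - 4*h^3 - 4*h^2 - 4*h + 6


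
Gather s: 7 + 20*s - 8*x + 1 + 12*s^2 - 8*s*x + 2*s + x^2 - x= 12*s^2 + s*(22 - 8*x) + x^2 - 9*x + 8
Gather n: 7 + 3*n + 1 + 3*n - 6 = 6*n + 2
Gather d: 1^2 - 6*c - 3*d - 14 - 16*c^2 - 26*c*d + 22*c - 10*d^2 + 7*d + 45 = -16*c^2 + 16*c - 10*d^2 + d*(4 - 26*c) + 32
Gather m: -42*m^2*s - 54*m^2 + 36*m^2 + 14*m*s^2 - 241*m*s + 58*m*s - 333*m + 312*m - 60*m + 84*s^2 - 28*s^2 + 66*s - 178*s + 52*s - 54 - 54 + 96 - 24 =m^2*(-42*s - 18) + m*(14*s^2 - 183*s - 81) + 56*s^2 - 60*s - 36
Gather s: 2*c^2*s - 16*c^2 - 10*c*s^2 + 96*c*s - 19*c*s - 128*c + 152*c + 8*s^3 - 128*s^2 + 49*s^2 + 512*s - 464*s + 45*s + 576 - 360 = -16*c^2 + 24*c + 8*s^3 + s^2*(-10*c - 79) + s*(2*c^2 + 77*c + 93) + 216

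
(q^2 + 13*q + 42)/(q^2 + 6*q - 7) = (q + 6)/(q - 1)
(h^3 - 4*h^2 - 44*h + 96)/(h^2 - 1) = (h^3 - 4*h^2 - 44*h + 96)/(h^2 - 1)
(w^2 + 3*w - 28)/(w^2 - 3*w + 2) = (w^2 + 3*w - 28)/(w^2 - 3*w + 2)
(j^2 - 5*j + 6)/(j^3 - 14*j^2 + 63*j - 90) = (j - 2)/(j^2 - 11*j + 30)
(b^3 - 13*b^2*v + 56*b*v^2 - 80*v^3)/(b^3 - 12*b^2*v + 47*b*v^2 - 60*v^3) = (-b + 4*v)/(-b + 3*v)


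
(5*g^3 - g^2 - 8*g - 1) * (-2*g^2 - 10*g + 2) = -10*g^5 - 48*g^4 + 36*g^3 + 80*g^2 - 6*g - 2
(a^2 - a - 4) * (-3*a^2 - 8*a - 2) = -3*a^4 - 5*a^3 + 18*a^2 + 34*a + 8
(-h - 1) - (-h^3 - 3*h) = h^3 + 2*h - 1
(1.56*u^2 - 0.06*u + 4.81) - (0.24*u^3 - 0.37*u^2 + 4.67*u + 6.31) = -0.24*u^3 + 1.93*u^2 - 4.73*u - 1.5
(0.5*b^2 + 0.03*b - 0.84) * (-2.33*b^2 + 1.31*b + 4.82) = -1.165*b^4 + 0.5851*b^3 + 4.4065*b^2 - 0.9558*b - 4.0488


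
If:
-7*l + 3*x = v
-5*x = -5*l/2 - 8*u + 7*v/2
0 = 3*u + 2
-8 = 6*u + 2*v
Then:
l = 6/11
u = -2/3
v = -2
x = 20/33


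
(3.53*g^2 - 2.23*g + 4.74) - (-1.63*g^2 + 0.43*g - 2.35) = 5.16*g^2 - 2.66*g + 7.09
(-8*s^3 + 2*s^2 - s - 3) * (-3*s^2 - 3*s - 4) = 24*s^5 + 18*s^4 + 29*s^3 + 4*s^2 + 13*s + 12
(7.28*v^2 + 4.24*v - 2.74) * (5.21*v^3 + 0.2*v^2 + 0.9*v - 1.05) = 37.9288*v^5 + 23.5464*v^4 - 6.8754*v^3 - 4.376*v^2 - 6.918*v + 2.877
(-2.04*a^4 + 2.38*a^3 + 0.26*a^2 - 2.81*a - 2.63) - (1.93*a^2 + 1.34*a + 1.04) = -2.04*a^4 + 2.38*a^3 - 1.67*a^2 - 4.15*a - 3.67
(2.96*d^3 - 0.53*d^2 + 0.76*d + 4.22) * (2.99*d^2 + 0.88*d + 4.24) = 8.8504*d^5 + 1.0201*d^4 + 14.3564*d^3 + 11.0394*d^2 + 6.936*d + 17.8928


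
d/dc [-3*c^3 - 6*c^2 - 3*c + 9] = -9*c^2 - 12*c - 3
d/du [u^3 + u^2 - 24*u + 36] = 3*u^2 + 2*u - 24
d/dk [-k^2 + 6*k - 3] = 6 - 2*k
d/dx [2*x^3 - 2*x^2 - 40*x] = 6*x^2 - 4*x - 40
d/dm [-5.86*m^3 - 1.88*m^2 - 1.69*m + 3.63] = -17.58*m^2 - 3.76*m - 1.69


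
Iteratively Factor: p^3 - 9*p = (p)*(p^2 - 9) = p*(p - 3)*(p + 3)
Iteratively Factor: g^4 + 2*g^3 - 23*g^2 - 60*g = (g + 4)*(g^3 - 2*g^2 - 15*g) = (g + 3)*(g + 4)*(g^2 - 5*g) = (g - 5)*(g + 3)*(g + 4)*(g)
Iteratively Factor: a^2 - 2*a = (a)*(a - 2)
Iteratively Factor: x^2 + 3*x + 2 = (x + 1)*(x + 2)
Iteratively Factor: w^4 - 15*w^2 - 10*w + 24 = (w + 3)*(w^3 - 3*w^2 - 6*w + 8) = (w - 1)*(w + 3)*(w^2 - 2*w - 8) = (w - 4)*(w - 1)*(w + 3)*(w + 2)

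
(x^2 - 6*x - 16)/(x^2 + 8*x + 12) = (x - 8)/(x + 6)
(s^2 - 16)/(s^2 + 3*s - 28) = (s + 4)/(s + 7)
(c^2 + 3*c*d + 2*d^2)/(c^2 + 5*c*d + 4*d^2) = (c + 2*d)/(c + 4*d)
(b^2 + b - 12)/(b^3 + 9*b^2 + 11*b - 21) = (b^2 + b - 12)/(b^3 + 9*b^2 + 11*b - 21)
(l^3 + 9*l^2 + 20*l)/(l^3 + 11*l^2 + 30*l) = (l + 4)/(l + 6)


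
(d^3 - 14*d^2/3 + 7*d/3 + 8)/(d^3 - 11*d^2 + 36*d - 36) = (3*d^2 - 5*d - 8)/(3*(d^2 - 8*d + 12))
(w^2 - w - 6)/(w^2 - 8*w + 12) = (w^2 - w - 6)/(w^2 - 8*w + 12)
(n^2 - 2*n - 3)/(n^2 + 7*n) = (n^2 - 2*n - 3)/(n*(n + 7))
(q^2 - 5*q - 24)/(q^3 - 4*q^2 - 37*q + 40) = (q + 3)/(q^2 + 4*q - 5)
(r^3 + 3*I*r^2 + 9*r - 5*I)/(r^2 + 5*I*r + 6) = (r^2 + 4*I*r + 5)/(r + 6*I)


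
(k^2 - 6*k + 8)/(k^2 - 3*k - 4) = (k - 2)/(k + 1)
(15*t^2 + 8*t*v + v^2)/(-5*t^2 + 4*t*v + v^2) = (-3*t - v)/(t - v)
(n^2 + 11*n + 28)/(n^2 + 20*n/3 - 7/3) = 3*(n + 4)/(3*n - 1)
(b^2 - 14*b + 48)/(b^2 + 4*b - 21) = (b^2 - 14*b + 48)/(b^2 + 4*b - 21)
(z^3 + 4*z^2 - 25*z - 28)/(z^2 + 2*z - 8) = (z^3 + 4*z^2 - 25*z - 28)/(z^2 + 2*z - 8)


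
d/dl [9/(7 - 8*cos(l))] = -72*sin(l)/(8*cos(l) - 7)^2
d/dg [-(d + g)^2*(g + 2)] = (d + g)*(-d - 3*g - 4)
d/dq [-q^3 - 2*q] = -3*q^2 - 2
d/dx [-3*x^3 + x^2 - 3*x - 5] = -9*x^2 + 2*x - 3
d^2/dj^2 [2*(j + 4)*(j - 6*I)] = 4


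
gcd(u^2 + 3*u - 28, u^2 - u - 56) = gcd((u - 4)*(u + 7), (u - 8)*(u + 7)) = u + 7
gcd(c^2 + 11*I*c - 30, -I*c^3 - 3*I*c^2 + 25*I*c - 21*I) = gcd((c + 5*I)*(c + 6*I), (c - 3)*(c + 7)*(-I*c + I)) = 1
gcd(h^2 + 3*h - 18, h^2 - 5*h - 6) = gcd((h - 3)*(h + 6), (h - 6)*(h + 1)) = 1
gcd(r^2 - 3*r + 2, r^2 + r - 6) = r - 2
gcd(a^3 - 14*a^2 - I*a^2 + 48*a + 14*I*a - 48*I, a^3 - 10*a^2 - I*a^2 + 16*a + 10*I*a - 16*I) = a^2 + a*(-8 - I) + 8*I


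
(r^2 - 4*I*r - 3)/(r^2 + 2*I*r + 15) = (r - I)/(r + 5*I)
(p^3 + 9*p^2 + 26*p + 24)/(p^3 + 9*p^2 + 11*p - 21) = (p^2 + 6*p + 8)/(p^2 + 6*p - 7)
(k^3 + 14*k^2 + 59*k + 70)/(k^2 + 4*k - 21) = (k^2 + 7*k + 10)/(k - 3)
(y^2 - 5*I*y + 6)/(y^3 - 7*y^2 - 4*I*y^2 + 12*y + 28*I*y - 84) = (y + I)/(y^2 + y*(-7 + 2*I) - 14*I)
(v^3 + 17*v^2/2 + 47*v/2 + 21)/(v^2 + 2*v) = v + 13/2 + 21/(2*v)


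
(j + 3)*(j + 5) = j^2 + 8*j + 15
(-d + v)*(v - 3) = -d*v + 3*d + v^2 - 3*v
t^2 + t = t*(t + 1)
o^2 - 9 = (o - 3)*(o + 3)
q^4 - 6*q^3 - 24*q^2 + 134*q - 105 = (q - 7)*(q - 3)*(q - 1)*(q + 5)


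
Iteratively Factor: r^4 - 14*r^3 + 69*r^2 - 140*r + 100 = (r - 2)*(r^3 - 12*r^2 + 45*r - 50) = (r - 5)*(r - 2)*(r^2 - 7*r + 10) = (r - 5)^2*(r - 2)*(r - 2)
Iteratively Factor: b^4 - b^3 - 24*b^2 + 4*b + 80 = (b - 2)*(b^3 + b^2 - 22*b - 40) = (b - 2)*(b + 4)*(b^2 - 3*b - 10) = (b - 5)*(b - 2)*(b + 4)*(b + 2)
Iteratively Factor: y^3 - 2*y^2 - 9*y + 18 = (y - 2)*(y^2 - 9) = (y - 2)*(y + 3)*(y - 3)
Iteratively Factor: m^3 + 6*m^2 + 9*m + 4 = (m + 1)*(m^2 + 5*m + 4) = (m + 1)*(m + 4)*(m + 1)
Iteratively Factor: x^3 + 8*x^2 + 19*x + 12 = (x + 4)*(x^2 + 4*x + 3) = (x + 1)*(x + 4)*(x + 3)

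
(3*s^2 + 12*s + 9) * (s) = 3*s^3 + 12*s^2 + 9*s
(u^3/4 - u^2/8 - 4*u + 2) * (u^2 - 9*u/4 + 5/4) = u^5/4 - 11*u^4/16 - 109*u^3/32 + 347*u^2/32 - 19*u/2 + 5/2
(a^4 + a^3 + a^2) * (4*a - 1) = 4*a^5 + 3*a^4 + 3*a^3 - a^2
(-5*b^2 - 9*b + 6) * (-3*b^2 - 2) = 15*b^4 + 27*b^3 - 8*b^2 + 18*b - 12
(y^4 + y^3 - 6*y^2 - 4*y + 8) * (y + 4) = y^5 + 5*y^4 - 2*y^3 - 28*y^2 - 8*y + 32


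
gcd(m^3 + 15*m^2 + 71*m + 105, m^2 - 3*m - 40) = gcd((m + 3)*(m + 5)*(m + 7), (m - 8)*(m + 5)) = m + 5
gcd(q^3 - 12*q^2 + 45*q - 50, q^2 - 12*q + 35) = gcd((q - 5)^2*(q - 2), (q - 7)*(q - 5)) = q - 5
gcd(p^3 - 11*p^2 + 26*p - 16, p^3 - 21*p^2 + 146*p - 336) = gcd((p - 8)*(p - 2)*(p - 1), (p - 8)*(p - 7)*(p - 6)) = p - 8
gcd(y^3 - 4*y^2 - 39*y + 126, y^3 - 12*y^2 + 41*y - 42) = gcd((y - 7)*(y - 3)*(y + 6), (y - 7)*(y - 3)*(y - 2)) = y^2 - 10*y + 21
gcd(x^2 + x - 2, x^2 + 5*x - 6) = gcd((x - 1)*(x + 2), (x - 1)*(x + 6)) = x - 1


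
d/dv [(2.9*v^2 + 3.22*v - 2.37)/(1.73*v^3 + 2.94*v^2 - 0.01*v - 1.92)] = (-5.017*v^4 - 11.1412*v^3 + 2.8045*v^2 + 2.7996*v - 6.2061)/(2.9929*v^6 + 10.1724*v^5 + 8.609*v^4 - 6.702*v^3 - 11.2895*v^2 + 0.0384*v + 3.6864)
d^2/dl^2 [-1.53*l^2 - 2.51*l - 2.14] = -3.06000000000000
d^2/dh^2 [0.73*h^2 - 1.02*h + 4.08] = 1.46000000000000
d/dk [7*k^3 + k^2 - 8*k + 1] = 21*k^2 + 2*k - 8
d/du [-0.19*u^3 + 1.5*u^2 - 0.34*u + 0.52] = -0.57*u^2 + 3.0*u - 0.34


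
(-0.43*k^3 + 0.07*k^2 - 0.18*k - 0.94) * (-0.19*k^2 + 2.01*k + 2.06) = 0.0817*k^5 - 0.8776*k^4 - 0.7109*k^3 - 0.039*k^2 - 2.2602*k - 1.9364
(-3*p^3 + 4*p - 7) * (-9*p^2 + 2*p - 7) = 27*p^5 - 6*p^4 - 15*p^3 + 71*p^2 - 42*p + 49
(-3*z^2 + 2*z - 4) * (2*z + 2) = -6*z^3 - 2*z^2 - 4*z - 8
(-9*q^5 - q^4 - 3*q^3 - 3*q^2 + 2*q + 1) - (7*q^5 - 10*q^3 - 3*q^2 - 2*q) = -16*q^5 - q^4 + 7*q^3 + 4*q + 1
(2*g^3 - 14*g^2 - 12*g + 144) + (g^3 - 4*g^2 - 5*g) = 3*g^3 - 18*g^2 - 17*g + 144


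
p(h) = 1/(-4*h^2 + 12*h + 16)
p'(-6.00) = 0.00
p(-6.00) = 0.00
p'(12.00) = 0.00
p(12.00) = 0.00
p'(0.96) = -0.01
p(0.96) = 0.04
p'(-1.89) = -0.06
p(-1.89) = -0.05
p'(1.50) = 0.00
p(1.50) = 0.04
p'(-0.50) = -0.20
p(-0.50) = 0.11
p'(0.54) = -0.02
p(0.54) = 0.05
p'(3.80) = 1.25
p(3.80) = 0.26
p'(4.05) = 20.00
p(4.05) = -0.99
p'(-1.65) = -0.12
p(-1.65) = -0.07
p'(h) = (8*h - 12)/(-4*h^2 + 12*h + 16)^2 = (2*h - 3)/(4*(-h^2 + 3*h + 4)^2)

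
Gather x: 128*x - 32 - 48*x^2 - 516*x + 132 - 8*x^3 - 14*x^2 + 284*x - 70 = -8*x^3 - 62*x^2 - 104*x + 30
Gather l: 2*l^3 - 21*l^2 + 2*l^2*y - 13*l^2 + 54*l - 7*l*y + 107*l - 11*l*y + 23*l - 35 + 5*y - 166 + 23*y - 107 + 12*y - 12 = 2*l^3 + l^2*(2*y - 34) + l*(184 - 18*y) + 40*y - 320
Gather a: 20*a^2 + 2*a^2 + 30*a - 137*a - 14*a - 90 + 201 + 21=22*a^2 - 121*a + 132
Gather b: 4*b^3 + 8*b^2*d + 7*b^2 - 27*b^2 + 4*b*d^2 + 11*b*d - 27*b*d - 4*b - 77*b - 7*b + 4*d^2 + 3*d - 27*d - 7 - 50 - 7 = 4*b^3 + b^2*(8*d - 20) + b*(4*d^2 - 16*d - 88) + 4*d^2 - 24*d - 64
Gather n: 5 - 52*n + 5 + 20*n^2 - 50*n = 20*n^2 - 102*n + 10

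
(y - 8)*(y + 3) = y^2 - 5*y - 24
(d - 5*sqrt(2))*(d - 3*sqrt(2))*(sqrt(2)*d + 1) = sqrt(2)*d^3 - 15*d^2 + 22*sqrt(2)*d + 30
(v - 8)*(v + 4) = v^2 - 4*v - 32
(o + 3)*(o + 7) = o^2 + 10*o + 21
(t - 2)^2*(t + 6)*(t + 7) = t^4 + 9*t^3 - 6*t^2 - 116*t + 168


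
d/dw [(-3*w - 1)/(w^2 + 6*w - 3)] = (3*w^2 + 2*w + 15)/(w^4 + 12*w^3 + 30*w^2 - 36*w + 9)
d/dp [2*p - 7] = 2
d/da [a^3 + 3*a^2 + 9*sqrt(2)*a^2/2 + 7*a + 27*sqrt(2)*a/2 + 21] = 3*a^2 + 6*a + 9*sqrt(2)*a + 7 + 27*sqrt(2)/2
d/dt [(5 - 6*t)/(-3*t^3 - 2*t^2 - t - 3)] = (18*t^3 + 12*t^2 + 6*t - (6*t - 5)*(9*t^2 + 4*t + 1) + 18)/(3*t^3 + 2*t^2 + t + 3)^2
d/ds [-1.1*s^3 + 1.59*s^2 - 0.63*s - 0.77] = -3.3*s^2 + 3.18*s - 0.63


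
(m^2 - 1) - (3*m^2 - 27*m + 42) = -2*m^2 + 27*m - 43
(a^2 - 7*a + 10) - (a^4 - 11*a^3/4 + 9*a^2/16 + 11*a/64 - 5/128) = -a^4 + 11*a^3/4 + 7*a^2/16 - 459*a/64 + 1285/128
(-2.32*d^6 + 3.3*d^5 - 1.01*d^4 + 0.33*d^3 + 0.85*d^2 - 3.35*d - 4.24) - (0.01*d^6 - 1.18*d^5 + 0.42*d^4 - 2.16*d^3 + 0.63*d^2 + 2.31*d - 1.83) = -2.33*d^6 + 4.48*d^5 - 1.43*d^4 + 2.49*d^3 + 0.22*d^2 - 5.66*d - 2.41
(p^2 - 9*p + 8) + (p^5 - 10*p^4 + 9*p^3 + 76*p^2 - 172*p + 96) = p^5 - 10*p^4 + 9*p^3 + 77*p^2 - 181*p + 104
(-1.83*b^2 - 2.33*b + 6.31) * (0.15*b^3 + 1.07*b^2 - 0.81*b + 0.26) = -0.2745*b^5 - 2.3076*b^4 - 0.0643000000000002*b^3 + 8.1632*b^2 - 5.7169*b + 1.6406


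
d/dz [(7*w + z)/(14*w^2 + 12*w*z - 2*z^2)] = (7*w^2 + 6*w*z - z^2 - 2*(3*w - z)*(7*w + z))/(2*(7*w^2 + 6*w*z - z^2)^2)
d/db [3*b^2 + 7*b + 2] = 6*b + 7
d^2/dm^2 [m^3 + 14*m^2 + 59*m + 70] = 6*m + 28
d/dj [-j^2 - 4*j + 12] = -2*j - 4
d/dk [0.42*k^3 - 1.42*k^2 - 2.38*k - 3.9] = 1.26*k^2 - 2.84*k - 2.38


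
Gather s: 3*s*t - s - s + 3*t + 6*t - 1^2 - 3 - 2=s*(3*t - 2) + 9*t - 6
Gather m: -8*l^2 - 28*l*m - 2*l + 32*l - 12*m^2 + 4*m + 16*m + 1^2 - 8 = -8*l^2 + 30*l - 12*m^2 + m*(20 - 28*l) - 7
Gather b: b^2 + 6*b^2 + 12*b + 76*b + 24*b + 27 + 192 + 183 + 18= 7*b^2 + 112*b + 420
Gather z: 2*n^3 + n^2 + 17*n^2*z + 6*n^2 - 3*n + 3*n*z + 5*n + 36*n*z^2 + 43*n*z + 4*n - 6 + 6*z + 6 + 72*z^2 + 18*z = 2*n^3 + 7*n^2 + 6*n + z^2*(36*n + 72) + z*(17*n^2 + 46*n + 24)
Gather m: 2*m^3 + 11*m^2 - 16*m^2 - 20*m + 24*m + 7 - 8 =2*m^3 - 5*m^2 + 4*m - 1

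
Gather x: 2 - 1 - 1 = 0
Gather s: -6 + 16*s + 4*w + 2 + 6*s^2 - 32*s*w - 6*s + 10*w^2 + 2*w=6*s^2 + s*(10 - 32*w) + 10*w^2 + 6*w - 4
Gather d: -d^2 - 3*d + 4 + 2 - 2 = -d^2 - 3*d + 4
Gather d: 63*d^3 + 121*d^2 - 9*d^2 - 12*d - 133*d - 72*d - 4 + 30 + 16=63*d^3 + 112*d^2 - 217*d + 42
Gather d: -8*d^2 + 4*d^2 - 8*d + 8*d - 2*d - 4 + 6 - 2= -4*d^2 - 2*d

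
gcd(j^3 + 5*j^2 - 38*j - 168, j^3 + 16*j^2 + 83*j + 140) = j^2 + 11*j + 28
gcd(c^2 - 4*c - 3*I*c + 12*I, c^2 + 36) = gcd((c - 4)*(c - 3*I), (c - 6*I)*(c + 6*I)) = 1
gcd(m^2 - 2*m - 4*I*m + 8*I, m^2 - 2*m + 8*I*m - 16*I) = m - 2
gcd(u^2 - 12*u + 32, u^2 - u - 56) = u - 8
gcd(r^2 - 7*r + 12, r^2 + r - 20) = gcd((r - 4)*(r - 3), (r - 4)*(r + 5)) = r - 4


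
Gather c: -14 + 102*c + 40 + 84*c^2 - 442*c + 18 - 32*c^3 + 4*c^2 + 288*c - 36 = -32*c^3 + 88*c^2 - 52*c + 8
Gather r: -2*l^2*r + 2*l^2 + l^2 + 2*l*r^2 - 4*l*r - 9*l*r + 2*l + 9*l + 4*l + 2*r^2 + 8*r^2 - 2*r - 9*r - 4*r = 3*l^2 + 15*l + r^2*(2*l + 10) + r*(-2*l^2 - 13*l - 15)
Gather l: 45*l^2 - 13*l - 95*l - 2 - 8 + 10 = 45*l^2 - 108*l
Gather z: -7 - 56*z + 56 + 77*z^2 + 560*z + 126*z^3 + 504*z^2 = 126*z^3 + 581*z^2 + 504*z + 49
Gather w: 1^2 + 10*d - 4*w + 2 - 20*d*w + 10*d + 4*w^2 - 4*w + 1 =20*d + 4*w^2 + w*(-20*d - 8) + 4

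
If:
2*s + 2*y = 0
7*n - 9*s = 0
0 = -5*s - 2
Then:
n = -18/35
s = -2/5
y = 2/5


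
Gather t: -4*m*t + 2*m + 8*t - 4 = 2*m + t*(8 - 4*m) - 4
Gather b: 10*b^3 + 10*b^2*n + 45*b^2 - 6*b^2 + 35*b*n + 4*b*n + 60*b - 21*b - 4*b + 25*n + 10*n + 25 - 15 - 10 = 10*b^3 + b^2*(10*n + 39) + b*(39*n + 35) + 35*n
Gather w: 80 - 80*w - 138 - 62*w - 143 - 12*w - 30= -154*w - 231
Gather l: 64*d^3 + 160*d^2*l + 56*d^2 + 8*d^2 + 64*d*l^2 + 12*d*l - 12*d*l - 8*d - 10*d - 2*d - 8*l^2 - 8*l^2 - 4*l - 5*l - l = 64*d^3 + 64*d^2 - 20*d + l^2*(64*d - 16) + l*(160*d^2 - 10)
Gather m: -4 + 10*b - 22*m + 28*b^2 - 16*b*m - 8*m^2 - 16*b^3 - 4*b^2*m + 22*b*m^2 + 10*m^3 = -16*b^3 + 28*b^2 + 10*b + 10*m^3 + m^2*(22*b - 8) + m*(-4*b^2 - 16*b - 22) - 4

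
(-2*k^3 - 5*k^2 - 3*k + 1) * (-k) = 2*k^4 + 5*k^3 + 3*k^2 - k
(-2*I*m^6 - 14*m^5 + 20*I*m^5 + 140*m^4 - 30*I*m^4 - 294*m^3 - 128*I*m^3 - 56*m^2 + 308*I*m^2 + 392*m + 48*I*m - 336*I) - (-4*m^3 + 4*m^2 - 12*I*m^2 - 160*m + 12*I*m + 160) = -2*I*m^6 - 14*m^5 + 20*I*m^5 + 140*m^4 - 30*I*m^4 - 290*m^3 - 128*I*m^3 - 60*m^2 + 320*I*m^2 + 552*m + 36*I*m - 160 - 336*I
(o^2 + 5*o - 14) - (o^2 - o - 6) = 6*o - 8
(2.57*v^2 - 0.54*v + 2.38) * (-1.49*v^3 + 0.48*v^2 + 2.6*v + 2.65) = -3.8293*v^5 + 2.0382*v^4 + 2.8766*v^3 + 6.5489*v^2 + 4.757*v + 6.307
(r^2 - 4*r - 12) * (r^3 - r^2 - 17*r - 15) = r^5 - 5*r^4 - 25*r^3 + 65*r^2 + 264*r + 180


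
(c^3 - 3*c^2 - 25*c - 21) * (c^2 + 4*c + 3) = c^5 + c^4 - 34*c^3 - 130*c^2 - 159*c - 63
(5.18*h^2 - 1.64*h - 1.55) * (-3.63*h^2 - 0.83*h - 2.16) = -18.8034*h^4 + 1.6538*h^3 - 4.2011*h^2 + 4.8289*h + 3.348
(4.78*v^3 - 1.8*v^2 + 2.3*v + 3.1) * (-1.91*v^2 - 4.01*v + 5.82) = -9.1298*v^5 - 15.7298*v^4 + 30.6446*v^3 - 25.62*v^2 + 0.955*v + 18.042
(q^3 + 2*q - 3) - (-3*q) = q^3 + 5*q - 3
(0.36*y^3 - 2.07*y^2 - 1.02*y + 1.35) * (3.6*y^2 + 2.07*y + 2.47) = 1.296*y^5 - 6.7068*y^4 - 7.0677*y^3 - 2.3643*y^2 + 0.2751*y + 3.3345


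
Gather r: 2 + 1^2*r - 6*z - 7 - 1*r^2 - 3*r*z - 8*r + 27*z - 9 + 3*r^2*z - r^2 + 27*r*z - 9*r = r^2*(3*z - 2) + r*(24*z - 16) + 21*z - 14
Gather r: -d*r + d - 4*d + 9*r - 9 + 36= -3*d + r*(9 - d) + 27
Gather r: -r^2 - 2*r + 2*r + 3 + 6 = 9 - r^2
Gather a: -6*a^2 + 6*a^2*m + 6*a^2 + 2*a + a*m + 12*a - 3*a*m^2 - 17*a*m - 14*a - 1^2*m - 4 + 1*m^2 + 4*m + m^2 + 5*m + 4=6*a^2*m + a*(-3*m^2 - 16*m) + 2*m^2 + 8*m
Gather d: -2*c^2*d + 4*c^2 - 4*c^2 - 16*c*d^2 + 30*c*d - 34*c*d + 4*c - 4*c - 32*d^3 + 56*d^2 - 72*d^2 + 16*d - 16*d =-32*d^3 + d^2*(-16*c - 16) + d*(-2*c^2 - 4*c)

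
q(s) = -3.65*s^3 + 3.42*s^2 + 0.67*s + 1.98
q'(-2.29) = -72.42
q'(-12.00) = -1658.21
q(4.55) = -267.99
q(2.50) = -32.00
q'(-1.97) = -55.30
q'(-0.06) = 0.22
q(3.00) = -63.78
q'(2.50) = -50.67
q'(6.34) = -396.11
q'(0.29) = 1.73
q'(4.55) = -194.90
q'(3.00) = -77.36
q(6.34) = -786.47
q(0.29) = 2.37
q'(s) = -10.95*s^2 + 6.84*s + 0.67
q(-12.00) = 6793.62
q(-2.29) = 62.21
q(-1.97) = 41.84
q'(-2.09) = -61.46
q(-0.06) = 1.95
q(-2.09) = 48.84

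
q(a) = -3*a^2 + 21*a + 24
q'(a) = 21 - 6*a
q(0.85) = 39.68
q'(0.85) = 15.90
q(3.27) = 60.59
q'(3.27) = 1.38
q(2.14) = 55.20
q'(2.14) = 8.16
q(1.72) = 51.24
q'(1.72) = 10.68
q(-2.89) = -61.75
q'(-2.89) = 38.34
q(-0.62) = 9.83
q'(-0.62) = 24.72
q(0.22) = 28.47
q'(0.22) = 19.68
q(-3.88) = -102.64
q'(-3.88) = 44.28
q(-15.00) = -966.00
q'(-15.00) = 111.00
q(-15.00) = -966.00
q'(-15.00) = 111.00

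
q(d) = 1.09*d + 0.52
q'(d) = 1.09000000000000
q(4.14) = 5.03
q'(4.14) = 1.09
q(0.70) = 1.28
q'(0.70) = 1.09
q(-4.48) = -4.36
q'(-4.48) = 1.09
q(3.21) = 4.02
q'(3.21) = 1.09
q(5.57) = 6.59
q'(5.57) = 1.09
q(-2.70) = -2.42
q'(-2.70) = 1.09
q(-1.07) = -0.65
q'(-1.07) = 1.09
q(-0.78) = -0.33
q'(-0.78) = 1.09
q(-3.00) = -2.75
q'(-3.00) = 1.09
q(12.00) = 13.60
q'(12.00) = 1.09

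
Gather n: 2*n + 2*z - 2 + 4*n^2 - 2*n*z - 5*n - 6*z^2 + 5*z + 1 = 4*n^2 + n*(-2*z - 3) - 6*z^2 + 7*z - 1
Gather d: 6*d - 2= 6*d - 2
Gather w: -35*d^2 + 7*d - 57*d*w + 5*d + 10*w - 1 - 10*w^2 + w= -35*d^2 + 12*d - 10*w^2 + w*(11 - 57*d) - 1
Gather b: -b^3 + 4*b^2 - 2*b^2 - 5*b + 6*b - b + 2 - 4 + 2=-b^3 + 2*b^2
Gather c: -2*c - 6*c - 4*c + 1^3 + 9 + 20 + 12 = 42 - 12*c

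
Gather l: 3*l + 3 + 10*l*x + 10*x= l*(10*x + 3) + 10*x + 3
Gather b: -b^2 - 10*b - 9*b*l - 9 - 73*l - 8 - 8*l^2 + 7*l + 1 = -b^2 + b*(-9*l - 10) - 8*l^2 - 66*l - 16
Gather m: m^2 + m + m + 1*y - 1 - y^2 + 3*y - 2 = m^2 + 2*m - y^2 + 4*y - 3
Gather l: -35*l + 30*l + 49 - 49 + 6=6 - 5*l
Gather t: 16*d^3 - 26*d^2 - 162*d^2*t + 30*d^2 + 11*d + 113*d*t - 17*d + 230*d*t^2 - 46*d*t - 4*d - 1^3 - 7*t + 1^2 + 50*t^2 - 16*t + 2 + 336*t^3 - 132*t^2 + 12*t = 16*d^3 + 4*d^2 - 10*d + 336*t^3 + t^2*(230*d - 82) + t*(-162*d^2 + 67*d - 11) + 2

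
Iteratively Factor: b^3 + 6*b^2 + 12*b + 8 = (b + 2)*(b^2 + 4*b + 4) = (b + 2)^2*(b + 2)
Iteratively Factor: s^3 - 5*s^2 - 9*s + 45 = (s + 3)*(s^2 - 8*s + 15) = (s - 3)*(s + 3)*(s - 5)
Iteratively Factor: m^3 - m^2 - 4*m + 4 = (m - 2)*(m^2 + m - 2) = (m - 2)*(m + 2)*(m - 1)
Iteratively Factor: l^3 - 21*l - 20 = (l + 4)*(l^2 - 4*l - 5) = (l - 5)*(l + 4)*(l + 1)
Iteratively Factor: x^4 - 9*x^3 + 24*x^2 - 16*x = (x - 4)*(x^3 - 5*x^2 + 4*x) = (x - 4)*(x - 1)*(x^2 - 4*x) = x*(x - 4)*(x - 1)*(x - 4)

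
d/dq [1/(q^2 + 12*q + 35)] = 2*(-q - 6)/(q^2 + 12*q + 35)^2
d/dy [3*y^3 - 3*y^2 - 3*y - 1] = 9*y^2 - 6*y - 3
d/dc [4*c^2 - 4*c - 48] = 8*c - 4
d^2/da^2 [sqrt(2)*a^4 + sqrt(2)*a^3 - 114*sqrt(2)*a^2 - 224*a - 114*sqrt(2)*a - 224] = 6*sqrt(2)*(2*a^2 + a - 38)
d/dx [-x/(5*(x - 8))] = 8/(5*(x - 8)^2)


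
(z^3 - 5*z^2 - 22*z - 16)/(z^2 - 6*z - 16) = z + 1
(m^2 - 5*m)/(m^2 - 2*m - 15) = m/(m + 3)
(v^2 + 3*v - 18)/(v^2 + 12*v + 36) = (v - 3)/(v + 6)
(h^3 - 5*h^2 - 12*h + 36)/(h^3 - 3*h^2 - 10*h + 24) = (h - 6)/(h - 4)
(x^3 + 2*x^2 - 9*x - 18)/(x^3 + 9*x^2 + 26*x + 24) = (x - 3)/(x + 4)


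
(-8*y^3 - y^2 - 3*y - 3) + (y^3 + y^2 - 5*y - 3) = -7*y^3 - 8*y - 6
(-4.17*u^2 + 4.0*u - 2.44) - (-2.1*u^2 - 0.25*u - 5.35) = -2.07*u^2 + 4.25*u + 2.91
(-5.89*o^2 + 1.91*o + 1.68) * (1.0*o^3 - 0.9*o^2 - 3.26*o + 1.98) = -5.89*o^5 + 7.211*o^4 + 19.1624*o^3 - 19.4008*o^2 - 1.695*o + 3.3264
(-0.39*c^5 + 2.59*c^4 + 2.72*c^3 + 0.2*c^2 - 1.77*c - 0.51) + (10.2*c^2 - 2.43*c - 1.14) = -0.39*c^5 + 2.59*c^4 + 2.72*c^3 + 10.4*c^2 - 4.2*c - 1.65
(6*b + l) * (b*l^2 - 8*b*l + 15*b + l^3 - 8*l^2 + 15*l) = 6*b^2*l^2 - 48*b^2*l + 90*b^2 + 7*b*l^3 - 56*b*l^2 + 105*b*l + l^4 - 8*l^3 + 15*l^2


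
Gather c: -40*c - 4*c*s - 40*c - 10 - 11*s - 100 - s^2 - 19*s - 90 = c*(-4*s - 80) - s^2 - 30*s - 200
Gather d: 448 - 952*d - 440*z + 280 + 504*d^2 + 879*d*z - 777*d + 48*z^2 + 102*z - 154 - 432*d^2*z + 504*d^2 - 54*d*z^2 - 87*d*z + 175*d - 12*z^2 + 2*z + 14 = d^2*(1008 - 432*z) + d*(-54*z^2 + 792*z - 1554) + 36*z^2 - 336*z + 588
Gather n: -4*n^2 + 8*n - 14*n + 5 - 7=-4*n^2 - 6*n - 2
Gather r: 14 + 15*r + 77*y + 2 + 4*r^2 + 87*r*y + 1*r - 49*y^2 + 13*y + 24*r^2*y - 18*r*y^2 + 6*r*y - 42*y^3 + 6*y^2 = r^2*(24*y + 4) + r*(-18*y^2 + 93*y + 16) - 42*y^3 - 43*y^2 + 90*y + 16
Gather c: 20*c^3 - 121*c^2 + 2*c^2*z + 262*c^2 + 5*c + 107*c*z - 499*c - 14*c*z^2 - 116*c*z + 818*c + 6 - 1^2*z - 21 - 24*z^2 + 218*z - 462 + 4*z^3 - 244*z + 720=20*c^3 + c^2*(2*z + 141) + c*(-14*z^2 - 9*z + 324) + 4*z^3 - 24*z^2 - 27*z + 243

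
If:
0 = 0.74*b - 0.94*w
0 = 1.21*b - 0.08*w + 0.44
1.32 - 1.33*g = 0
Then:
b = -0.38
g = 0.99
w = -0.30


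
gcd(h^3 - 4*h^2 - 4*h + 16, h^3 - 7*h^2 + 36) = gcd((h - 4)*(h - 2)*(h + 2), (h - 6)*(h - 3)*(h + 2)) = h + 2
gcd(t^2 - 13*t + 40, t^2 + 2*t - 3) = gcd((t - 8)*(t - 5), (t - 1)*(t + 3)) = 1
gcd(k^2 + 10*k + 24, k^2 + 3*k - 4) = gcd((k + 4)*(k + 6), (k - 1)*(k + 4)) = k + 4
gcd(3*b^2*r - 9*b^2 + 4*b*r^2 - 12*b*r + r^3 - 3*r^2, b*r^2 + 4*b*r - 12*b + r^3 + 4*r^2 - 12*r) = b + r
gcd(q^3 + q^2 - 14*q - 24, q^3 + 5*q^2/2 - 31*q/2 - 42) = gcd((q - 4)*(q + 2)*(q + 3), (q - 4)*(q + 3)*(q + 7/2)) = q^2 - q - 12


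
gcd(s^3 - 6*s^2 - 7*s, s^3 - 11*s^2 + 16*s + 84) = s - 7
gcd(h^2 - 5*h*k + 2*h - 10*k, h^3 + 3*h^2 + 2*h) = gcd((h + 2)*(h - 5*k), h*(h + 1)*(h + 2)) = h + 2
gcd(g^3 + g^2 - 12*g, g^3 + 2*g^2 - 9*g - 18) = g - 3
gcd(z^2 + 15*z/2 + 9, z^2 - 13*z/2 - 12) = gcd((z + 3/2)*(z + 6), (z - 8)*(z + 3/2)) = z + 3/2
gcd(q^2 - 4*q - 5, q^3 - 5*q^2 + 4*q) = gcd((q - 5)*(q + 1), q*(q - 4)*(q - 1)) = 1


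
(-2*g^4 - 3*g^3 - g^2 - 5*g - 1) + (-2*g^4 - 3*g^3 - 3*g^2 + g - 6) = -4*g^4 - 6*g^3 - 4*g^2 - 4*g - 7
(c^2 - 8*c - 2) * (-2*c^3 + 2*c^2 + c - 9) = -2*c^5 + 18*c^4 - 11*c^3 - 21*c^2 + 70*c + 18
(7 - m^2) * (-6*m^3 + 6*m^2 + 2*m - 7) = 6*m^5 - 6*m^4 - 44*m^3 + 49*m^2 + 14*m - 49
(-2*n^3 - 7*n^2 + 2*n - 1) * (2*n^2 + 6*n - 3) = -4*n^5 - 26*n^4 - 32*n^3 + 31*n^2 - 12*n + 3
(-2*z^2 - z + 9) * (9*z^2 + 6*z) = -18*z^4 - 21*z^3 + 75*z^2 + 54*z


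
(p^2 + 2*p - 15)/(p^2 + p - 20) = (p - 3)/(p - 4)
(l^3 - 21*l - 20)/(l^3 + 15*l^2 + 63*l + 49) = (l^2 - l - 20)/(l^2 + 14*l + 49)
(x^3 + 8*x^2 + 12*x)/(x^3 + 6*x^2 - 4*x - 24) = x/(x - 2)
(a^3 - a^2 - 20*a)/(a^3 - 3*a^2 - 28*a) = (a - 5)/(a - 7)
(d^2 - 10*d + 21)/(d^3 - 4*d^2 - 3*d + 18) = (d - 7)/(d^2 - d - 6)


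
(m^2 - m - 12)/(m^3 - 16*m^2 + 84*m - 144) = (m + 3)/(m^2 - 12*m + 36)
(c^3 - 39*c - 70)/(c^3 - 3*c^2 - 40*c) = (c^2 - 5*c - 14)/(c*(c - 8))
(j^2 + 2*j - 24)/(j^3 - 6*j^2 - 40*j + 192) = 1/(j - 8)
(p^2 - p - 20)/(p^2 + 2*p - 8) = (p - 5)/(p - 2)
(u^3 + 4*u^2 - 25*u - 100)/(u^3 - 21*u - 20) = (u + 5)/(u + 1)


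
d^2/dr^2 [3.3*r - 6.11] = 0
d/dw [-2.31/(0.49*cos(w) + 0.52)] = -1.1319*sin(w)/(0.49*cos(w) + 0.52)^2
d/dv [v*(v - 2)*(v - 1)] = 3*v^2 - 6*v + 2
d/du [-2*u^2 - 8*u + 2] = -4*u - 8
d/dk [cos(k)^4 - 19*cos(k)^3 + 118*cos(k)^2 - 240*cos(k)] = (-4*cos(k)^3 + 57*cos(k)^2 - 236*cos(k) + 240)*sin(k)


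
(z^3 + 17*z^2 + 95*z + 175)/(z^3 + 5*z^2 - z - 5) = (z^2 + 12*z + 35)/(z^2 - 1)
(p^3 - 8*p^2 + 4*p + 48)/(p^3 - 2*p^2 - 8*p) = (p - 6)/p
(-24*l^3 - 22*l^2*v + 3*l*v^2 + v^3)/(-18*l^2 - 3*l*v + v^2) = (24*l^3 + 22*l^2*v - 3*l*v^2 - v^3)/(18*l^2 + 3*l*v - v^2)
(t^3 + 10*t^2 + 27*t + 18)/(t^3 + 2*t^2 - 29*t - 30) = (t + 3)/(t - 5)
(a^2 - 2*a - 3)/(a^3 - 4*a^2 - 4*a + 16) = (a^2 - 2*a - 3)/(a^3 - 4*a^2 - 4*a + 16)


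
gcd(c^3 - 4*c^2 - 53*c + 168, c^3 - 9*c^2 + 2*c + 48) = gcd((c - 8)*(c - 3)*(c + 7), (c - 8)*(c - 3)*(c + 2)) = c^2 - 11*c + 24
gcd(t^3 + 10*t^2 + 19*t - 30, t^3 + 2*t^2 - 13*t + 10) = t^2 + 4*t - 5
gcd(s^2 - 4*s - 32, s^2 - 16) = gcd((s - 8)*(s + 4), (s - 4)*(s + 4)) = s + 4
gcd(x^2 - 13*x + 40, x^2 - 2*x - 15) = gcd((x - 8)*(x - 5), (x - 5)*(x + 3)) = x - 5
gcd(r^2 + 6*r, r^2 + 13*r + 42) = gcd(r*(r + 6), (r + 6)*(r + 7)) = r + 6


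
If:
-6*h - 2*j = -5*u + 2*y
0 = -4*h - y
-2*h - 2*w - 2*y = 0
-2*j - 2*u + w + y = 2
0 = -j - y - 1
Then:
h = 4/57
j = -41/57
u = -6/19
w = 4/19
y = -16/57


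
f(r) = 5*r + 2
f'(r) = 5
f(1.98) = 11.90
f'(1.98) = 5.00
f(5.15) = 27.75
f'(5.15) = 5.00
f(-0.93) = -2.65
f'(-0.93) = 5.00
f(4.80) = 26.00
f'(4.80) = 5.00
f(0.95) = 6.75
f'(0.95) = 5.00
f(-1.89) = -7.45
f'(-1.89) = 5.00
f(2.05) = 12.25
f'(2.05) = 5.00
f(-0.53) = -0.65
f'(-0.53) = 5.00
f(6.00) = 32.00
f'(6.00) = 5.00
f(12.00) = 62.00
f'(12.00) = 5.00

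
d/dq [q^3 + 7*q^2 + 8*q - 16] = 3*q^2 + 14*q + 8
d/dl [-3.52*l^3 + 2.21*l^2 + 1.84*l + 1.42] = -10.56*l^2 + 4.42*l + 1.84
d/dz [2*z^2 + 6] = 4*z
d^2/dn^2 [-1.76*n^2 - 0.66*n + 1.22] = -3.52000000000000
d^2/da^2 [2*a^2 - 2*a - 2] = 4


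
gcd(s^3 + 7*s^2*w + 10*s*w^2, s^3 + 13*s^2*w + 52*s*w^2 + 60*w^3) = s^2 + 7*s*w + 10*w^2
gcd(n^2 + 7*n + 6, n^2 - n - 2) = n + 1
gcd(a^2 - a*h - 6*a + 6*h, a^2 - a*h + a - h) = a - h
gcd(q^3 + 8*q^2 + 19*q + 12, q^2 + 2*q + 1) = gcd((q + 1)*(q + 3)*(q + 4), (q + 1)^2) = q + 1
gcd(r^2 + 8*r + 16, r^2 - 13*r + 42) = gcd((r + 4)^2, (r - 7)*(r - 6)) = 1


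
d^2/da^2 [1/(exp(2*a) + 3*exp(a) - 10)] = (2*(2*exp(a) + 3)^2*exp(a) - (4*exp(a) + 3)*(exp(2*a) + 3*exp(a) - 10))*exp(a)/(exp(2*a) + 3*exp(a) - 10)^3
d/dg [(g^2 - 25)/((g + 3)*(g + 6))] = (9*g^2 + 86*g + 225)/(g^4 + 18*g^3 + 117*g^2 + 324*g + 324)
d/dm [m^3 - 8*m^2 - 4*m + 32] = 3*m^2 - 16*m - 4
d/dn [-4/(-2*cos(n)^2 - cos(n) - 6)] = 4*(4*cos(n) + 1)*sin(n)/(cos(n) + cos(2*n) + 7)^2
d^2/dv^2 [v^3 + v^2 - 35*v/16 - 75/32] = 6*v + 2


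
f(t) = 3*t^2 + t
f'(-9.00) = -53.00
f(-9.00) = 234.00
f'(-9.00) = -53.00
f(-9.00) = 234.00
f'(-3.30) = -18.80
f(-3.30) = 29.37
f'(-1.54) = -8.24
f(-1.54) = 5.57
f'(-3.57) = -20.42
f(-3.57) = 34.66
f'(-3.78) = -21.68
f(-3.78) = 39.09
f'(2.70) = 17.20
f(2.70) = 24.57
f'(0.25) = 2.50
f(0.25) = 0.44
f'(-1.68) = -9.08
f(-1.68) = 6.79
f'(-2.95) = -16.70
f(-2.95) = 23.16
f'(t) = 6*t + 1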